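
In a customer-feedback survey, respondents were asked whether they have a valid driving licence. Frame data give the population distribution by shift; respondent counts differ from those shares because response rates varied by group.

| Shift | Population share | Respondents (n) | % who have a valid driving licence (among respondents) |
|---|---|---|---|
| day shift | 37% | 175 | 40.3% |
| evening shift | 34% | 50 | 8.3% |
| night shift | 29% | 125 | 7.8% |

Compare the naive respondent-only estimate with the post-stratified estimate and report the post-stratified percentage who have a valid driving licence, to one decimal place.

20.0%

Unadjusted (pooled respondent) estimate weights by respondent counts:
  (175/350)×40.3 + (50/350)×8.3 + (125/350)×7.8 = 24.1214%
Post-stratifying to population shares instead:
  0.37×40.3 + 0.34×8.3 + 0.29×7.8 = 19.995%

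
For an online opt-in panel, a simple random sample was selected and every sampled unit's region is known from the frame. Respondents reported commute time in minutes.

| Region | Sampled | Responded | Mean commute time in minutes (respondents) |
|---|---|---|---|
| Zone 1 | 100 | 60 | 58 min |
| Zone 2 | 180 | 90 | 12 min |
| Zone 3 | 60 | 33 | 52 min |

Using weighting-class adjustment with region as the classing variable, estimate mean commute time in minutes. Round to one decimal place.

Response rates by class: Zone 1 60/100 = 60%, Zone 2 90/180 = 50%, Zone 3 33/60 = 55%.
Each respondent's weight = sampled/responded in their class; summing within a class gives n_sampled, so:
  Zone 1: 100 × 58 = 5800
  Zone 2: 180 × 12 = 2160
  Zone 3: 60 × 52 = 3120
Adjusted estimate = 11,080 / 340 = 32.5882 → 32.6.

32.6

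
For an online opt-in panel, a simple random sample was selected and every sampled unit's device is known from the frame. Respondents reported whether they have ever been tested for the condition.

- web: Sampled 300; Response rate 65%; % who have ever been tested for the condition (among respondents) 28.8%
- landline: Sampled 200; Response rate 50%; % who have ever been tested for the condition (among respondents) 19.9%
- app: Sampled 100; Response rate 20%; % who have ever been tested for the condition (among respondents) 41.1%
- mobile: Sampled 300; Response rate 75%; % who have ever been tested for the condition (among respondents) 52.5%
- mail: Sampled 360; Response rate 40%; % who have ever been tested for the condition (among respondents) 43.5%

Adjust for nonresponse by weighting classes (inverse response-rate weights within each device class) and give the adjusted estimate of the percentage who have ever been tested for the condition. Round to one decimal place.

Each respondent's weight = sampled/responded in their class; summing within a class gives n_sampled, so:
  web: 300 × 28.8 = 8640
  landline: 200 × 19.9 = 3980
  app: 100 × 41.1 = 4110
  mobile: 300 × 52.5 = 15,750
  mail: 360 × 43.5 = 15,660
Adjusted estimate = 48,140 / 1,260 = 38.2063 → 38.2%.

38.2%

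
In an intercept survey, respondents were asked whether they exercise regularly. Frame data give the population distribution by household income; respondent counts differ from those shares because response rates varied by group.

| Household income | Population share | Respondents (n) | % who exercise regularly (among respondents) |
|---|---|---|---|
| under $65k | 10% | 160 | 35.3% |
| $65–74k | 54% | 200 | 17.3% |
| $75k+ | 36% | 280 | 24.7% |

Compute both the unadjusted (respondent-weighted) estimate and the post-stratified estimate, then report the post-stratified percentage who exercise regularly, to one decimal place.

21.8%

Unadjusted (pooled respondent) estimate weights by respondent counts:
  (160/640)×35.3 + (200/640)×17.3 + (280/640)×24.7 = 25.0375%
Post-stratifying to population shares instead:
  0.1×35.3 + 0.54×17.3 + 0.36×24.7 = 21.764%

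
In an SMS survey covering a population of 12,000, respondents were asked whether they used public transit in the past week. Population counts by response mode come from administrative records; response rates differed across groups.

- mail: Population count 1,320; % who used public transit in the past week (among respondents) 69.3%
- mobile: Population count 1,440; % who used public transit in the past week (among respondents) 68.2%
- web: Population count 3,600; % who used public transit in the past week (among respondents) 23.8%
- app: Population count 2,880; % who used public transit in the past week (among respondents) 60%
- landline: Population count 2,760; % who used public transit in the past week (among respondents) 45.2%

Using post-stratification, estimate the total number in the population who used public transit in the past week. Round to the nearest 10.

Estimated count per cell = population count × respondent percentage:
  mail: 1,320 × 69.3% = 914.76
  mobile: 1,440 × 68.2% = 982.08
  web: 3,600 × 23.8% = 856.8
  app: 2,880 × 60% = 1728
  landline: 2,760 × 45.2% = 1247.52
Estimated total = 5729.16 → 5,730.

5,730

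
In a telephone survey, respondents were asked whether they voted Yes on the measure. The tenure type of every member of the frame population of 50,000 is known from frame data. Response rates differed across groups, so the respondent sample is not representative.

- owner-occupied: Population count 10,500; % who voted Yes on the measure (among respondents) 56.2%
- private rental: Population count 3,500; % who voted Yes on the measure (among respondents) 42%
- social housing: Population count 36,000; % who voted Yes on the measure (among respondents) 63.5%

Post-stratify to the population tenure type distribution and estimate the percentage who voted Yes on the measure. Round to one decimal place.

60.5%

Reweight to the known tenure type distribution:
  owner-occupied: (10,500/50,000) × 56.2 = 11.802
  private rental: (3,500/50,000) × 42 = 2.94
  social housing: (36,000/50,000) × 63.5 = 45.72
Post-stratified estimate = 60.462 → 60.5%.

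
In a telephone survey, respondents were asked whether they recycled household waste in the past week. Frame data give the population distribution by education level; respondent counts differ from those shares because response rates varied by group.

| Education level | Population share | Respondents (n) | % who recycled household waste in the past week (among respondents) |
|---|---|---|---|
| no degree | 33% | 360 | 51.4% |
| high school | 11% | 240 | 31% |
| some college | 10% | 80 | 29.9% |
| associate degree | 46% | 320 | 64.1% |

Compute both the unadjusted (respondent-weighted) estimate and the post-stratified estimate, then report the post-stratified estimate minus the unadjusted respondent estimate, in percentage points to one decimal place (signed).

Unadjusted (pooled respondent) estimate weights by respondent counts:
  (360/1000)×51.4 + (240/1000)×31 + (80/1000)×29.9 + (320/1000)×64.1 = 48.848%
Post-stratified estimate weights by population shares:
  0.33×51.4 + 0.11×31 + 0.1×29.9 + 0.46×64.1 = 52.848%
Difference = 52.848 − 48.848 = 4 pp.

+4.0 percentage points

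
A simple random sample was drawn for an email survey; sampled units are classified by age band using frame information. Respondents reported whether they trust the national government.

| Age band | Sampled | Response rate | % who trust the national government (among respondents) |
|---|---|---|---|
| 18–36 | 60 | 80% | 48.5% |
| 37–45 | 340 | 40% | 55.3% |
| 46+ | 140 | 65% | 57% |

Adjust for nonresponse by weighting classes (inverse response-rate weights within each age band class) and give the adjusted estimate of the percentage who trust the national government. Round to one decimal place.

55.0%

Weighting each respondent by the inverse class response rate inflates each class back to its sampled size, so the class weight is n_sampled:
  18–36: 60 × 48.5 = 2910
  37–45: 340 × 55.3 = 18,802
  46+: 140 × 57 = 7980
Adjusted estimate = 29,692 / 540 = 54.9852 → 55.0%.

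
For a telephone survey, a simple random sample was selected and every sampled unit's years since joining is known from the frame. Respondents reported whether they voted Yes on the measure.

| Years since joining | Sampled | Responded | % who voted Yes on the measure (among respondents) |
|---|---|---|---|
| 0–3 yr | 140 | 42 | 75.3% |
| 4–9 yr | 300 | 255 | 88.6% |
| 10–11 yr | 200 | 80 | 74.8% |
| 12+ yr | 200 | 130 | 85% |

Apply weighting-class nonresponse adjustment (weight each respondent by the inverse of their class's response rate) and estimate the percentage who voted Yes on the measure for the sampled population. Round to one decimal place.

82.2%

Response rates by class: 0–3 yr 42/140 = 30%, 4–9 yr 255/300 = 85%, 10–11 yr 80/200 = 40%, 12+ yr 130/200 = 65%.
With weight = n_sampled/n_responded per class, the weighted class total is n_sampled:
  0–3 yr: 140 × 75.3 = 10,542
  4–9 yr: 300 × 88.6 = 26,580
  10–11 yr: 200 × 74.8 = 14,960
  12+ yr: 200 × 85 = 17,000
Adjusted estimate = 69,082 / 840 = 82.2405 → 82.2%.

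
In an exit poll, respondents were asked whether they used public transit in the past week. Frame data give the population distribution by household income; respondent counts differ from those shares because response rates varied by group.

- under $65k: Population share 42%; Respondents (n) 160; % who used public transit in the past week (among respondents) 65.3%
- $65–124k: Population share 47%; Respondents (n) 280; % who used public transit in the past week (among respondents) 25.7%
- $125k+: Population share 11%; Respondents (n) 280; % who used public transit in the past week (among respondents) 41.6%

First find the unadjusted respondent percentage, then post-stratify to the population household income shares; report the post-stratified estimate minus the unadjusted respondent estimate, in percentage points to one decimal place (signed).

+3.4 percentage points

Without adjustment, the pooled respondent share is:
  (160/720)×65.3 + (280/720)×25.7 + (280/720)×41.6 = 40.6833%
Post-stratified estimate weights by population shares:
  0.42×65.3 + 0.47×25.7 + 0.11×41.6 = 44.081%
Difference = 44.081 − 40.6833 = 3.3977 pp.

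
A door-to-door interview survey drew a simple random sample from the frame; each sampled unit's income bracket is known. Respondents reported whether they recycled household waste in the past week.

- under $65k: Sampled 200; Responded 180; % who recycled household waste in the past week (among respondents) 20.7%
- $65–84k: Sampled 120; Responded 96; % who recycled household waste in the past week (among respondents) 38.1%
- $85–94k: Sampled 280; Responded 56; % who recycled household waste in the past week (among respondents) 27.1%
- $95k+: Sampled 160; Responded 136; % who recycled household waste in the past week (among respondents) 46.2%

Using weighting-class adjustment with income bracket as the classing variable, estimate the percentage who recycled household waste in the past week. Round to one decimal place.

Class response rates: under $65k 180/200 = 90%, $65–84k 96/120 = 80%, $85–94k 56/280 = 20%, $95k+ 136/160 = 85%.
Inverse-response-rate weighting restores each class to its sampled count, so class totals weight by n_sampled:
  under $65k: 200 × 20.7 = 4140
  $65–84k: 120 × 38.1 = 4572
  $85–94k: 280 × 27.1 = 7588
  $95k+: 160 × 46.2 = 7392
Adjusted estimate = 23,692 / 760 = 31.1737 → 31.2%.

31.2%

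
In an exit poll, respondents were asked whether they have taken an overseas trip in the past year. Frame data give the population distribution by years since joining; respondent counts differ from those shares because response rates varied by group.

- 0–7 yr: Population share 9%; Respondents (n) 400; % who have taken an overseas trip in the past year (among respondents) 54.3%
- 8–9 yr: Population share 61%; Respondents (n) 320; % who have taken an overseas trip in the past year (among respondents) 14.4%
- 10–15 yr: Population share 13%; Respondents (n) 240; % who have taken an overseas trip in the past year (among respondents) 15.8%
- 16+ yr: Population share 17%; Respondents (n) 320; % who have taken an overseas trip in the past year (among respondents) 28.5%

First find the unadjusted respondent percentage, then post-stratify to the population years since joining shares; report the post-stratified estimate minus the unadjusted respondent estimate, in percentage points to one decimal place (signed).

Naive respondent-only estimate (weights = respondent counts):
  (400/1280)×54.3 + (320/1280)×14.4 + (240/1280)×15.8 + (320/1280)×28.5 = 30.6562%
Post-stratified estimate weights by population shares:
  0.09×54.3 + 0.61×14.4 + 0.13×15.8 + 0.17×28.5 = 20.57%
Difference = 20.57 − 30.6562 = -10.0862 pp.

-10.1 percentage points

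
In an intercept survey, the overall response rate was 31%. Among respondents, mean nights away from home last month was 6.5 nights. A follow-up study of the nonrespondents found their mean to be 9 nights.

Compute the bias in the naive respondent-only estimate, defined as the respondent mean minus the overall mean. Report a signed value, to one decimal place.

-1.7

Nonresponse fraction = 1 − 0.31 = 0.69.
Bias = (nonresponse fraction) × (respondent mean − nonrespondent mean)
     = 0.69 × (6.5 − 9) = 0.69 × -2.5 = -1.725.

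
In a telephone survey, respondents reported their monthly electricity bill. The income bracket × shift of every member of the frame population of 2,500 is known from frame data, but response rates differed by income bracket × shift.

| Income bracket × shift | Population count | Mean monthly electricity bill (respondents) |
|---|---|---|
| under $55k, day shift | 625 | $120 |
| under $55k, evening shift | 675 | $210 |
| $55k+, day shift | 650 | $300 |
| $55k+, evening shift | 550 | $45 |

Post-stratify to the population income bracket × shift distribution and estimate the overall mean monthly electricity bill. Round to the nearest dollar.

Weight each group's respondent value by its population share:
  under $55k, day shift: (625/2,500) × 120 = 30
  under $55k, evening shift: (675/2,500) × 210 = 56.7
  $55k+, day shift: (650/2,500) × 300 = 78
  $55k+, evening shift: (550/2,500) × 45 = 9.9
Post-stratified estimate = 174.6 → $175.

$175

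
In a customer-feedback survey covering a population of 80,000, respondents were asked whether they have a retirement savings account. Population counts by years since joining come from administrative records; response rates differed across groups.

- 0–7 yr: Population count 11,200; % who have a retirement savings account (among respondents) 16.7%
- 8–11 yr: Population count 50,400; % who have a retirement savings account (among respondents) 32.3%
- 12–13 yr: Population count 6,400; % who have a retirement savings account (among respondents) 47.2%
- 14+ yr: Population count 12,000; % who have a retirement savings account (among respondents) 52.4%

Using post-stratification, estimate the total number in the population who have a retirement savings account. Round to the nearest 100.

27,500

Each cell contributes its population count × the respondent rate:
  0–7 yr: 11,200 × 16.7% = 1870.4
  8–11 yr: 50,400 × 32.3% = 16279.2
  12–13 yr: 6,400 × 47.2% = 3020.8
  14+ yr: 12,000 × 52.4% = 6288
Estimated total = 27458.4 → 27,500.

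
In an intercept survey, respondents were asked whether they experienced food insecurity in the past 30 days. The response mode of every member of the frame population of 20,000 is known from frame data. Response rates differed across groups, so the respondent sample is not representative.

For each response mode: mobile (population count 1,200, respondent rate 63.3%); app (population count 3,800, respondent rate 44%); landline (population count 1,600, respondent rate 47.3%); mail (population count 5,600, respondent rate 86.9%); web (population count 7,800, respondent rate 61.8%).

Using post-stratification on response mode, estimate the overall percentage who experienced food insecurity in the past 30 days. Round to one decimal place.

Post-stratification weights by population share, not respondent share:
  mobile: (1,200/20,000) × 63.3 = 3.798
  app: (3,800/20,000) × 44 = 8.36
  landline: (1,600/20,000) × 47.3 = 3.784
  mail: (5,600/20,000) × 86.9 = 24.332
  web: (7,800/20,000) × 61.8 = 24.102
Post-stratified estimate = 64.376 → 64.4%.

64.4%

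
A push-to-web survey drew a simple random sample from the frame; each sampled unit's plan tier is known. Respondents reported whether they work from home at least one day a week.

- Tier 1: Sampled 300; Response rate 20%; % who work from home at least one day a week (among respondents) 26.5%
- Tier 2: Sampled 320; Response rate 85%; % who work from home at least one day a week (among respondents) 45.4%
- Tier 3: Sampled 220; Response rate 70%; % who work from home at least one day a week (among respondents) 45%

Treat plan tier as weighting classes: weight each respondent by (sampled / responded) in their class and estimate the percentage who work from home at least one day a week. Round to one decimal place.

Weighting each respondent by the inverse class response rate inflates each class back to its sampled size, so the class weight is n_sampled:
  Tier 1: 300 × 26.5 = 7950
  Tier 2: 320 × 45.4 = 14,528
  Tier 3: 220 × 45 = 9900
Adjusted estimate = 32,378 / 840 = 38.5452 → 38.5%.

38.5%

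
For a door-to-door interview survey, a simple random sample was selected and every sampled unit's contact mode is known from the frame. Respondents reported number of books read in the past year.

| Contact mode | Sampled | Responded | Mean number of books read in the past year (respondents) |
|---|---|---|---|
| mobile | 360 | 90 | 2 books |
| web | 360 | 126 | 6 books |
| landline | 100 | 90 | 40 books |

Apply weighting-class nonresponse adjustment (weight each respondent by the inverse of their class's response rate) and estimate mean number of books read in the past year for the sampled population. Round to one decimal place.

Response rates by class: mobile 90/360 = 25%, web 126/360 = 35%, landline 90/100 = 90%.
Weighting each respondent by the inverse class response rate inflates each class back to its sampled size, so the class weight is n_sampled:
  mobile: 360 × 2 = 720
  web: 360 × 6 = 2160
  landline: 100 × 40 = 4000
Adjusted estimate = 6880 / 820 = 8.39024 → 8.4.

8.4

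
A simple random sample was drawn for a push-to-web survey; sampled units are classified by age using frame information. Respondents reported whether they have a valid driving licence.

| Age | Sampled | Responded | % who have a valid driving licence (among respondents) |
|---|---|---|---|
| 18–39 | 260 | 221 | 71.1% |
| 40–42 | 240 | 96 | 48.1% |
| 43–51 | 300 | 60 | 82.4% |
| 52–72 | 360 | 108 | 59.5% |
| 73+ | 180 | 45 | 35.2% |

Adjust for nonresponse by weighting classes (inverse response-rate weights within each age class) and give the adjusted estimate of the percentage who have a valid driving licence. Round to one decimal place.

61.6%

Response rates by class: 18–39 221/260 = 85%, 40–42 96/240 = 40%, 43–51 60/300 = 20%, 52–72 108/360 = 30%, 73+ 45/180 = 25%.
Weighting each respondent by the inverse class response rate inflates each class back to its sampled size, so the class weight is n_sampled:
  18–39: 260 × 71.1 = 18,486
  40–42: 240 × 48.1 = 11,544
  43–51: 300 × 82.4 = 24,720
  52–72: 360 × 59.5 = 21,420
  73+: 180 × 35.2 = 6336
Adjusted estimate = 82,506 / 1,340 = 61.5716 → 61.6%.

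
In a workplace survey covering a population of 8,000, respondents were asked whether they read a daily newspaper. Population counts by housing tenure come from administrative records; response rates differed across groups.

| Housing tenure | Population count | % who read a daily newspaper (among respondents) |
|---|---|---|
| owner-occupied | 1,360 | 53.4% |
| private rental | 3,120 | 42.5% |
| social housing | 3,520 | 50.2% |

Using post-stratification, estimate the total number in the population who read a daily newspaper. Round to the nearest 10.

Estimated count per cell = population count × respondent percentage:
  owner-occupied: 1,360 × 53.4% = 726.24
  private rental: 3,120 × 42.5% = 1326
  social housing: 3,520 × 50.2% = 1767.04
Estimated total = 3819.28 → 3,820.

3,820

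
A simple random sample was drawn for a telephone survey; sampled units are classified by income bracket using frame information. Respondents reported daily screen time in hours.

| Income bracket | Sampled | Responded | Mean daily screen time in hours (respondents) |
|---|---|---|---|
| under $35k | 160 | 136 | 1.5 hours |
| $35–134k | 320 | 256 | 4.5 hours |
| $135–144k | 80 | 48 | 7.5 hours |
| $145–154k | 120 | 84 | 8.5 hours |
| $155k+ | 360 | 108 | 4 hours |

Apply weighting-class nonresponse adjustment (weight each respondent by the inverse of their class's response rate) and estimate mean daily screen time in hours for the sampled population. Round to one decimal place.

4.6

Class response rates: under $35k 136/160 = 85%, $35–134k 256/320 = 80%, $135–144k 48/80 = 60%, $145–154k 84/120 = 70%, $155k+ 108/360 = 30%.
With weight = n_sampled/n_responded per class, the weighted class total is n_sampled:
  under $35k: 160 × 1.5 = 240
  $35–134k: 320 × 4.5 = 1440
  $135–144k: 80 × 7.5 = 600
  $145–154k: 120 × 8.5 = 1020
  $155k+: 360 × 4 = 1440
Adjusted estimate = 4740 / 1,040 = 4.55769 → 4.6.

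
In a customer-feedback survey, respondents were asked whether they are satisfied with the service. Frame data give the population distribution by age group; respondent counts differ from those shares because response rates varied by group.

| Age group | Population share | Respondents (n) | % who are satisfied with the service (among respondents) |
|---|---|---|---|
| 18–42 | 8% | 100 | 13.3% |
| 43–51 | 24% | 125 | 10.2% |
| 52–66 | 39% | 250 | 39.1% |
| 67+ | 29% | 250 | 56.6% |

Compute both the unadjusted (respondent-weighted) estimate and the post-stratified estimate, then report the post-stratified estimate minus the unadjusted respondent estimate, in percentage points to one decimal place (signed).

-1.4 percentage points

Without adjustment, the pooled respondent share is:
  (100/725)×13.3 + (125/725)×10.2 + (250/725)×39.1 + (250/725)×56.6 = 36.5931%
Reweighting by population age group shares:
  0.08×13.3 + 0.24×10.2 + 0.39×39.1 + 0.29×56.6 = 35.175%
Difference = 35.175 − 36.5931 = -1.4181 pp.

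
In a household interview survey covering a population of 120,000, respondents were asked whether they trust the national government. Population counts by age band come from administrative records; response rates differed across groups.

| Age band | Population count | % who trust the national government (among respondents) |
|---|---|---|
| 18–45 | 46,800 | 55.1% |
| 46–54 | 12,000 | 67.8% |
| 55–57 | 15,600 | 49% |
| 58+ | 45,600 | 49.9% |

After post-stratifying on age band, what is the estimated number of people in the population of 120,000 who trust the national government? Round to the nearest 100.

64,300

Estimated count per cell = population count × respondent percentage:
  18–45: 46,800 × 55.1% = 25786.8
  46–54: 12,000 × 67.8% = 8136
  55–57: 15,600 × 49% = 7644
  58+: 45,600 × 49.9% = 22754.4
Estimated total = 64321.2 → 64,300.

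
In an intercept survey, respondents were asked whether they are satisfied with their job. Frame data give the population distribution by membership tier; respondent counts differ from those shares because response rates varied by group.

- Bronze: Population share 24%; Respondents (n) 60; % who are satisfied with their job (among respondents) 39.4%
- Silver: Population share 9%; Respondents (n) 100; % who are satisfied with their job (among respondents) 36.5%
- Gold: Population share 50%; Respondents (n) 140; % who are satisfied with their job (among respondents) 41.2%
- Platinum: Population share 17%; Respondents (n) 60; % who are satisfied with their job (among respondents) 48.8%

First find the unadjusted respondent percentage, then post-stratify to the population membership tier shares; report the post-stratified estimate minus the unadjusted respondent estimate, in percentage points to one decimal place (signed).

Without adjustment, the pooled respondent share is:
  (60/360)×39.4 + (100/360)×36.5 + (140/360)×41.2 + (60/360)×48.8 = 40.8611%
Reweighting by population membership tier shares:
  0.24×39.4 + 0.09×36.5 + 0.5×41.2 + 0.17×48.8 = 41.637%
Difference = 41.637 − 40.8611 = 0.7759 pp.

+0.8 percentage points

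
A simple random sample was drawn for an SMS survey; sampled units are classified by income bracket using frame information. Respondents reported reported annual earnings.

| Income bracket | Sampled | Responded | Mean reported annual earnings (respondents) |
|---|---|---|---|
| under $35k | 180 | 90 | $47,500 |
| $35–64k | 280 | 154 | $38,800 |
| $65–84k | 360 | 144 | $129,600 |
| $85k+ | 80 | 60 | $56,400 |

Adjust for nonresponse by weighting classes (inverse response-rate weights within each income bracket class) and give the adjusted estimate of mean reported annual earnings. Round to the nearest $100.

Class response rates: under $35k 90/180 = 50%, $35–64k 154/280 = 55%, $65–84k 144/360 = 40%, $85k+ 60/80 = 75%.
With weight = n_sampled/n_responded per class, the weighted class total is n_sampled:
  under $35k: 180 × 47,500 = 8,550,000
  $35–64k: 280 × 38,800 = 10,864,000
  $65–84k: 360 × 129,600 = 46,656,000
  $85k+: 80 × 56,400 = 4,512,000
Adjusted estimate = 70,582,000 / 900 = 78424.4 → $78,400.

$78,400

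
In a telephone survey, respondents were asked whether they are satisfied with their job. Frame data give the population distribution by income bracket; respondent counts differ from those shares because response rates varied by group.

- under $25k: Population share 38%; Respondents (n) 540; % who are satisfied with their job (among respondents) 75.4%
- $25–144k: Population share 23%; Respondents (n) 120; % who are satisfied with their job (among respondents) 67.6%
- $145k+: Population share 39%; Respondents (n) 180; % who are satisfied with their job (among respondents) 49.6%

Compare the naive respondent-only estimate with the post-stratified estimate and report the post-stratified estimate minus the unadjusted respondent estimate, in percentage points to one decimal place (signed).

Unadjusted (pooled respondent) estimate weights by respondent counts:
  (540/840)×75.4 + (120/840)×67.6 + (180/840)×49.6 = 68.7571%
Post-stratified estimate weights by population shares:
  0.38×75.4 + 0.23×67.6 + 0.39×49.6 = 63.544%
Difference = 63.544 − 68.7571 = -5.2131 pp.

-5.2 percentage points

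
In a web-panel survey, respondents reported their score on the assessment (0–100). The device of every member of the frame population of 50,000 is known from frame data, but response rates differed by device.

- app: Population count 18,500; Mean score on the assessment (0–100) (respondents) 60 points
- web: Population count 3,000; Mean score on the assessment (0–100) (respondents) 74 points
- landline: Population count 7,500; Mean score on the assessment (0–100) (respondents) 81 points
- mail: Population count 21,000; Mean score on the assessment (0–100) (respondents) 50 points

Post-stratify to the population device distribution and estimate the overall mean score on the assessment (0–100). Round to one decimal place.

59.8

Weight each group's respondent value by its population share:
  app: (18,500/50,000) × 60 = 22.2
  web: (3,000/50,000) × 74 = 4.44
  landline: (7,500/50,000) × 81 = 12.15
  mail: (21,000/50,000) × 50 = 21
Post-stratified estimate = 59.79 → 59.8.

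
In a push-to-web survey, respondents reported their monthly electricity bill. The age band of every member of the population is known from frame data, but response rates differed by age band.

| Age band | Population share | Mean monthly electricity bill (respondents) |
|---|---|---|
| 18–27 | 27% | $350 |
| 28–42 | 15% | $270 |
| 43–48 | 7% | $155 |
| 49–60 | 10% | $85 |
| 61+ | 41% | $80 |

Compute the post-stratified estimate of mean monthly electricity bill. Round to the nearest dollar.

$187

Reweight to the known age band distribution:
  18–27: 0.27 × 350 = 94.5
  28–42: 0.15 × 270 = 40.5
  43–48: 0.07 × 155 = 10.85
  49–60: 0.1 × 85 = 8.5
  61+: 0.41 × 80 = 32.8
Post-stratified estimate = 187.15 → $187.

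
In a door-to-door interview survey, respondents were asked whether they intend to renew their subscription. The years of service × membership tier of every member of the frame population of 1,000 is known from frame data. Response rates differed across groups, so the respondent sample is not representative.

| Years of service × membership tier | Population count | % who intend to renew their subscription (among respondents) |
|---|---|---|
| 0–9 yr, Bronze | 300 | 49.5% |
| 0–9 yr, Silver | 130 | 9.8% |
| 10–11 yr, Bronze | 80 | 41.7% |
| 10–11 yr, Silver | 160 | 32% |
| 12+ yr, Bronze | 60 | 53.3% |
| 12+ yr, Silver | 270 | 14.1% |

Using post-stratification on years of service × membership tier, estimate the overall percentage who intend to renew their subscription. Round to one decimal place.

Weight each group's respondent value by its population share:
  0–9 yr, Bronze: (300/1,000) × 49.5 = 14.85
  0–9 yr, Silver: (130/1,000) × 9.8 = 1.274
  10–11 yr, Bronze: (80/1,000) × 41.7 = 3.336
  10–11 yr, Silver: (160/1,000) × 32 = 5.12
  12+ yr, Bronze: (60/1,000) × 53.3 = 3.198
  12+ yr, Silver: (270/1,000) × 14.1 = 3.807
Post-stratified estimate = 31.585 → 31.6%.

31.6%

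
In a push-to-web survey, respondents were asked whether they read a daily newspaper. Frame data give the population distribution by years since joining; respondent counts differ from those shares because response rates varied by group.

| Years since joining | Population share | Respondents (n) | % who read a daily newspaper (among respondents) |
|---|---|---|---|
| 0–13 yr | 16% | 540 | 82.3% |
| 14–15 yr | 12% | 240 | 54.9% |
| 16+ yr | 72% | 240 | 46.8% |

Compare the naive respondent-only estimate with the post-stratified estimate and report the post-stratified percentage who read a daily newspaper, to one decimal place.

53.5%

Unadjusted (pooled respondent) estimate weights by respondent counts:
  (540/1020)×82.3 + (240/1020)×54.9 + (240/1020)×46.8 = 67.5%
Reweighting by population years since joining shares:
  0.16×82.3 + 0.12×54.9 + 0.72×46.8 = 53.452%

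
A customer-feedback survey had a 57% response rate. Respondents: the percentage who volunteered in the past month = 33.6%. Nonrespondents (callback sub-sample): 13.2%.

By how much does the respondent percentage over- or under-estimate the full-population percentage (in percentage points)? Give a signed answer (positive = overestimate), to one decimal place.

Nonresponse fraction = 1 − 0.57 = 0.43.
Bias = (nonresponse fraction) × (respondent percentage − nonrespondent percentage)
     = 0.43 × (33.6 − 13.2) = 0.43 × 20.4 = 8.772.

+8.8 percentage points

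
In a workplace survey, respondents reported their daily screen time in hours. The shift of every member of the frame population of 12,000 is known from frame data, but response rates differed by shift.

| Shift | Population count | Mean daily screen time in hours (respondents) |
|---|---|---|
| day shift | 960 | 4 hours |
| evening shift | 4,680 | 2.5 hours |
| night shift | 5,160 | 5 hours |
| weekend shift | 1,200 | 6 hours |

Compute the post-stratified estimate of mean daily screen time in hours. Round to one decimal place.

4.0

Each cell contributes population-share × respondent value:
  day shift: (960/12,000) × 4 = 0.32
  evening shift: (4,680/12,000) × 2.5 = 0.975
  night shift: (5,160/12,000) × 5 = 2.15
  weekend shift: (1,200/12,000) × 6 = 0.6
Post-stratified estimate = 4.045 → 4.0.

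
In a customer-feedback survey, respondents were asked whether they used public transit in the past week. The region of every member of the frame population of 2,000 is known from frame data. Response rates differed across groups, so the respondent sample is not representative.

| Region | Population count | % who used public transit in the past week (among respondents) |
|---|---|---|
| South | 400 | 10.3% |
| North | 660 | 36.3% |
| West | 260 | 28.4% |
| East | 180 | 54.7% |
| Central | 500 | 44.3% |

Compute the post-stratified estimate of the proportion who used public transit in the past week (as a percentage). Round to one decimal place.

33.7%

Reweight to the known region distribution:
  South: (400/2,000) × 10.3 = 2.06
  North: (660/2,000) × 36.3 = 11.979
  West: (260/2,000) × 28.4 = 3.692
  East: (180/2,000) × 54.7 = 4.923
  Central: (500/2,000) × 44.3 = 11.075
Post-stratified estimate = 33.729 → 33.7%.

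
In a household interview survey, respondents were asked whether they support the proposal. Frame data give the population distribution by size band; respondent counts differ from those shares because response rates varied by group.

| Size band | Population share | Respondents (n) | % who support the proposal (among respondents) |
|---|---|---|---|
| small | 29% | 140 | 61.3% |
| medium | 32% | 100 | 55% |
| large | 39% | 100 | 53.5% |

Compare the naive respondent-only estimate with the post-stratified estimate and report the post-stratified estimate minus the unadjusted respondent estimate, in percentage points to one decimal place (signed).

-0.9 percentage points

Unadjusted (pooled respondent) estimate weights by respondent counts:
  (140/340)×61.3 + (100/340)×55 + (100/340)×53.5 = 57.1529%
Post-stratified estimate weights by population shares:
  0.29×61.3 + 0.32×55 + 0.39×53.5 = 56.242%
Difference = 56.242 − 57.1529 = -0.9109 pp.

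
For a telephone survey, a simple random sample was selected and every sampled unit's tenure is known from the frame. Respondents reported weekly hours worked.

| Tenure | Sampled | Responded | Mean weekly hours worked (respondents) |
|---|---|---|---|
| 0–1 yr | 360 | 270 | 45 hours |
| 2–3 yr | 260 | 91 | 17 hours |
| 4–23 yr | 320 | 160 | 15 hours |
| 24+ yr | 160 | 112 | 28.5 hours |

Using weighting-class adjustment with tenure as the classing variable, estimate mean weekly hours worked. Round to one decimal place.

27.3

Response rates by class: 0–1 yr 270/360 = 75%, 2–3 yr 91/260 = 35%, 4–23 yr 160/320 = 50%, 24+ yr 112/160 = 70%.
With weight = n_sampled/n_responded per class, the weighted class total is n_sampled:
  0–1 yr: 360 × 45 = 16,200
  2–3 yr: 260 × 17 = 4420
  4–23 yr: 320 × 15 = 4800
  24+ yr: 160 × 28.5 = 4560
Adjusted estimate = 29,980 / 1,100 = 27.2545 → 27.3.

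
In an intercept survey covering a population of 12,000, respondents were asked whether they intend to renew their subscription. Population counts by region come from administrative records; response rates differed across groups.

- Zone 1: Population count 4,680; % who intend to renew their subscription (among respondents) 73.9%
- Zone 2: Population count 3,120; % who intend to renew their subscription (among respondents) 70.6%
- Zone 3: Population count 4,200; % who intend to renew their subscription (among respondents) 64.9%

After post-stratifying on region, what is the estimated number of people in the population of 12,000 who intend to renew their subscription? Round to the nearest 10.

8,390

Apply each group's respondent rate to its population count:
  Zone 1: 4,680 × 73.9% = 3458.52
  Zone 2: 3,120 × 70.6% = 2202.72
  Zone 3: 4,200 × 64.9% = 2725.8
Estimated total = 8387.04 → 8,390.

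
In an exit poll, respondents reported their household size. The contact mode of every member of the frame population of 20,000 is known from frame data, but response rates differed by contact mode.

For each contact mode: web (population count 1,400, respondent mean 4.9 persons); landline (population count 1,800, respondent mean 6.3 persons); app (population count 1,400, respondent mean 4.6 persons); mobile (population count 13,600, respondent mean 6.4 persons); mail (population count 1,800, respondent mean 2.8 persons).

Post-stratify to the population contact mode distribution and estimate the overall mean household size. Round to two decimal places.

5.84

Post-stratification weights by population share, not respondent share:
  web: (1,400/20,000) × 4.9 = 0.343
  landline: (1,800/20,000) × 6.3 = 0.567
  app: (1,400/20,000) × 4.6 = 0.322
  mobile: (13,600/20,000) × 6.4 = 4.352
  mail: (1,800/20,000) × 2.8 = 0.252
Post-stratified estimate = 5.836 → 5.84.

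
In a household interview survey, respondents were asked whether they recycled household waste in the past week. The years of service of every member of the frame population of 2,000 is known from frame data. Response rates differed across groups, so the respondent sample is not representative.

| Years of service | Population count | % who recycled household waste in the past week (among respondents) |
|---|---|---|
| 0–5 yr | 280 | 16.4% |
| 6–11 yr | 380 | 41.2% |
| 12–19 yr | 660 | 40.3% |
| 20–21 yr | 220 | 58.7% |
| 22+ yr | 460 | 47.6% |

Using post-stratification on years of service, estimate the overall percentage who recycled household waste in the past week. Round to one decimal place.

Each cell contributes population-share × respondent value:
  0–5 yr: (280/2,000) × 16.4 = 2.296
  6–11 yr: (380/2,000) × 41.2 = 7.828
  12–19 yr: (660/2,000) × 40.3 = 13.299
  20–21 yr: (220/2,000) × 58.7 = 6.457
  22+ yr: (460/2,000) × 47.6 = 10.948
Post-stratified estimate = 40.828 → 40.8%.

40.8%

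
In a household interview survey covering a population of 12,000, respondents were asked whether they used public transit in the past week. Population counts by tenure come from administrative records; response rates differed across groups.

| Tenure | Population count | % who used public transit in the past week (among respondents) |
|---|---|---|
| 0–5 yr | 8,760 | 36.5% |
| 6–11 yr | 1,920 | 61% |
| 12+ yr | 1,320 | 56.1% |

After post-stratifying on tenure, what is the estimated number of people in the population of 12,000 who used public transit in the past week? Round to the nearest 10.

5,110

Apply each group's respondent rate to its population count:
  0–5 yr: 8,760 × 36.5% = 3197.4
  6–11 yr: 1,920 × 61% = 1171.2
  12+ yr: 1,320 × 56.1% = 740.52
Estimated total = 5109.12 → 5,110.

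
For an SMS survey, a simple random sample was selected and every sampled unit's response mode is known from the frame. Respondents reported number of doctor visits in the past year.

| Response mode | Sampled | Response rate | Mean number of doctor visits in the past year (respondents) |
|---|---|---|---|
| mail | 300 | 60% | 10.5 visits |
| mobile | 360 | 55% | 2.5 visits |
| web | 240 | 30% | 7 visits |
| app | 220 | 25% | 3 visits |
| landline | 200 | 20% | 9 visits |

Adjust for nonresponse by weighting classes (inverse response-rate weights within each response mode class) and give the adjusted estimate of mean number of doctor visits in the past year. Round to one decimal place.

Weighting each respondent by the inverse class response rate inflates each class back to its sampled size, so the class weight is n_sampled:
  mail: 300 × 10.5 = 3150
  mobile: 360 × 2.5 = 900
  web: 240 × 7 = 1680
  app: 220 × 3 = 660
  landline: 200 × 9 = 1800
Adjusted estimate = 8190 / 1,320 = 6.20455 → 6.2.

6.2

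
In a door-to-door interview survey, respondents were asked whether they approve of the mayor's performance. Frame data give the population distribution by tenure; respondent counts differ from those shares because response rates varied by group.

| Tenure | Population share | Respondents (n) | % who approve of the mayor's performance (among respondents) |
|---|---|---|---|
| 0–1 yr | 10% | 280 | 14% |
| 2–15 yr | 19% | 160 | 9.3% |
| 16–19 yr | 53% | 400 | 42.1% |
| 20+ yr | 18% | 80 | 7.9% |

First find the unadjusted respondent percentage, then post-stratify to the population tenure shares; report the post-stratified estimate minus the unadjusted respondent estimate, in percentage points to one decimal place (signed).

Unadjusted (pooled respondent) estimate weights by respondent counts:
  (280/920)×14 + (160/920)×9.3 + (400/920)×42.1 + (80/920)×7.9 = 24.8696%
Post-stratified estimate weights by population shares:
  0.1×14 + 0.19×9.3 + 0.53×42.1 + 0.18×7.9 = 26.902%
Difference = 26.902 − 24.8696 = 2.0324 pp.

+2.0 percentage points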